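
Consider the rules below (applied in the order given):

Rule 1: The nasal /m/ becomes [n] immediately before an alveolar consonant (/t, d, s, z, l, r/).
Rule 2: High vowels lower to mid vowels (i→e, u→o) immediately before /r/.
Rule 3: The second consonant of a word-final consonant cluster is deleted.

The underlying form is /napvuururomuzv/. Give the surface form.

napvuororomuz

Rule 1 (nasal place assimilation): no segment meets the environment; /napvuururomuzv/ is unchanged.
Rule 2 (pre-rhotic lowering): /u/ is a high vowel immediately before /r/, so it lowers to [o]. /u/ is a high vowel immediately before /r/, so it lowers to [o]. /napvuururomuzv/ → napvuororomuzv.
Rule 3 (final cluster simplification): /v/ is the second consonant of a word-final cluster /zv/, so it deletes. /napvuororomuzv/ → napvuororomuz.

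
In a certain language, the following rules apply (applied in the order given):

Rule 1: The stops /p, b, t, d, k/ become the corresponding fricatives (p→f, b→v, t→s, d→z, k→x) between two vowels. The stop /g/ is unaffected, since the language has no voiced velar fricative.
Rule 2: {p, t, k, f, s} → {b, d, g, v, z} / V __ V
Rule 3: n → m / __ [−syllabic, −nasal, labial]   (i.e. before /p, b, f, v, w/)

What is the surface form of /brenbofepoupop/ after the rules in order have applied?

Rule 1 (intervocalic spirantization): /p/ is a stop between vowels /e/ and /o/, so it spirantizes to the fricative [f]. /p/ is a stop between vowels /u/ and /o/, so it spirantizes to the fricative [f]. /brenbofepoupop/ → brenbofefoufop.
Rule 2 (intervocalic voicing): /f/ is a voiceless obstruent between vowels /o/ and /e/, so it voices to [v]. /f/ is a voiceless obstruent between vowels /e/ and /o/, so it voices to [v]. /f/ is a voiceless obstruent between vowels /u/ and /o/, so it voices to [v]. /brenbofefoufop/ → brenbovevouvop.
Rule 3 (nasal place assimilation): /n/ precedes the labial consonant /b/, so it assimilates in place to [m]. /brenbovevouvop/ → brembovevouvop.

brembovevouvop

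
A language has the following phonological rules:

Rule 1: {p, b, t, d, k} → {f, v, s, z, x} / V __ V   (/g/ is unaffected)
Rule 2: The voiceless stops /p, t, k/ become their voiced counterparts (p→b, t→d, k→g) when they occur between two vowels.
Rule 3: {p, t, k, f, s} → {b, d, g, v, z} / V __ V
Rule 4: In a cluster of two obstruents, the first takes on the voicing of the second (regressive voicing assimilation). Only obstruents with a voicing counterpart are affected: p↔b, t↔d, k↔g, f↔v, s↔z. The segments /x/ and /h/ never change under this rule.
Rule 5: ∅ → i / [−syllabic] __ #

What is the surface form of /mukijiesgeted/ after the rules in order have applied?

Rule 1 (intervocalic spirantization): /k/ is a stop between vowels /u/ and /i/, so it spirantizes to the fricative [x]. /t/ is a stop between vowels /e/ and /e/, so it spirantizes to the fricative [s]. /mukijiesgeted/ → muxijiesgesed.
Rule 2 (intervocalic voicing): no segment meets the environment; /muxijiesgesed/ is unchanged.
Rule 3 (intervocalic voicing): /s/ is a voiceless obstruent between vowels /e/ and /e/, so it voices to [z]. /muxijiesgesed/ → muxijiesgezed.
Rule 4 (regressive voicing assimilation): /s/ precedes the voiced obstruent /g/, so it voices to [z] by assimilation. /muxijiesgezed/ → muxijiezgezed.
Rule 5 (final i-epenthesis): the form ends in the consonant /d/, so [i] is inserted word-finally. /muxijiezgezed/ → muxijiezgezedi.

muxijiezgezedi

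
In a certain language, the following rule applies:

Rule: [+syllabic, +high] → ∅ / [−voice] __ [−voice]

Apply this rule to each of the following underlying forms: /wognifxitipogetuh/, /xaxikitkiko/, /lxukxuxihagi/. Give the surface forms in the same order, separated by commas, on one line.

/wognifxitipogetuh/: /i/ is a high vowel flanked by voiceless consonants /x/ and /t/, so it deletes. /i/ is a high vowel flanked by voiceless consonants /t/ and /p/, so it deletes. /u/ is a high vowel flanked by voiceless consonants /t/ and /h/, so it deletes. → [wognifxtpogeth].
/xaxikitkiko/: /i/ is a high vowel flanked by voiceless consonants /x/ and /k/, so it deletes. /i/ is a high vowel flanked by voiceless consonants /k/ and /t/, so it deletes. /i/ is a high vowel flanked by voiceless consonants /k/ and /k/, so it deletes. → [xaxktkko].
/lxukxuxihagi/: /u/ is a high vowel flanked by voiceless consonants /x/ and /k/, so it deletes. /u/ is a high vowel flanked by voiceless consonants /x/ and /x/, so it deletes. /i/ is a high vowel flanked by voiceless consonants /x/ and /h/, so it deletes. → [lxkxxhagi].

wognifxtpogeth, xaxktkko, lxkxxhagi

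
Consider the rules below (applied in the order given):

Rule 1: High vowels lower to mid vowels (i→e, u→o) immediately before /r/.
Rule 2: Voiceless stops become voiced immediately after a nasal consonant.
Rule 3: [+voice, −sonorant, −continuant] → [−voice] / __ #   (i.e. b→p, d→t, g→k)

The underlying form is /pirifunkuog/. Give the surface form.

Rule 1 (pre-rhotic lowering): /i/ is a high vowel immediately before /r/, so it lowers to [e]. /pirifunkuog/ → perifunkuog.
Rule 2 (post-nasal voicing): /k/ is a voiceless stop immediately after the nasal /n/, so it voices to [g]. /perifunkuog/ → perifunguog.
Rule 3 (final devoicing): /g/ is a voiced stop in word-final position, so it devoices to [k]. /perifunguog/ → perifunguok.

perifunguok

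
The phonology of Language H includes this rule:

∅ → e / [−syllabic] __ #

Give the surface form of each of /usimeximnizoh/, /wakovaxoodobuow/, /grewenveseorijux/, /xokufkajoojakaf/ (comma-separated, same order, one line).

usimeximnizohe, wakovaxoodobuowe, grewenveseorijuxe, xokufkajoojakafe

/usimeximnizoh/: the form ends in the consonant /h/, so [e] is inserted word-finally. → [usimeximnizohe].
/wakovaxoodobuow/: the form ends in the consonant /w/, so [e] is inserted word-finally. → [wakovaxoodobuowe].
/grewenveseorijux/: the form ends in the consonant /x/, so [e] is inserted word-finally. → [grewenveseorijuxe].
/xokufkajoojakaf/: the form ends in the consonant /f/, so [e] is inserted word-finally. → [xokufkajoojakafe].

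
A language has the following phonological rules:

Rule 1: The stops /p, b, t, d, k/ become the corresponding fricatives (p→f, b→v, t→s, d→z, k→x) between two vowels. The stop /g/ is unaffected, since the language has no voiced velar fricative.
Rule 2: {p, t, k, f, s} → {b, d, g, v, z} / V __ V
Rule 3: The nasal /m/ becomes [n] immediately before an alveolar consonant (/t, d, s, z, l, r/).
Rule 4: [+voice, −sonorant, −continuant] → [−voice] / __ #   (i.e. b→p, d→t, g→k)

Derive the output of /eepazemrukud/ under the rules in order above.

eevazenruxut

Rule 1 (intervocalic spirantization): /p/ is a stop between vowels /e/ and /a/, so it spirantizes to the fricative [f]. /k/ is a stop between vowels /u/ and /u/, so it spirantizes to the fricative [x]. /eepazemrukud/ → eefazemruxud.
Rule 2 (intervocalic voicing): /f/ is a voiceless obstruent between vowels /e/ and /a/, so it voices to [v]. /eefazemruxud/ → eevazemruxud.
Rule 3 (nasal place assimilation): /m/ precedes the alveolar consonant /r/, so it assimilates in place to [n]. /eevazemruxud/ → eevazenruxud.
Rule 4 (final devoicing): /d/ is a voiced stop in word-final position, so it devoices to [t]. /eevazenruxud/ → eevazenruxut.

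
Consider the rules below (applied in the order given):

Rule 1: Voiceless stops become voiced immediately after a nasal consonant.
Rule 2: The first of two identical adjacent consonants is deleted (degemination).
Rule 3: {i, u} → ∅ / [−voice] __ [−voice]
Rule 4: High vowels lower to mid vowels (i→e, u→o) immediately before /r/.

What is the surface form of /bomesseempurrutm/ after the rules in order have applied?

Rule 1 (post-nasal voicing): /p/ is a voiceless stop immediately after the nasal /m/, so it voices to [b]. /bomesseempurrutm/ → bomesseemburrutm.
Rule 2 (degemination): /ss/ is a geminate; the first /s/ deletes. /rr/ is a geminate; the first /r/ deletes. /bomesseemburrutm/ → bomeseemburutm.
Rule 3 (high vowel syncope): no segment meets the environment; /bomeseemburutm/ is unchanged.
Rule 4 (pre-rhotic lowering): /u/ is a high vowel immediately before /r/, so it lowers to [o]. /bomeseemburutm/ → bomeseemborutm.

bomeseemborutm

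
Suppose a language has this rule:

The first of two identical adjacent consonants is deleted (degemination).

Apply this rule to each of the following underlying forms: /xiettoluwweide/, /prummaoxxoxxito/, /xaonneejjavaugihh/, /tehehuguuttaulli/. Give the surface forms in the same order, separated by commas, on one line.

xietoluweide, prumaoxoxito, xaoneejavaugih, tehehuguutauli

/xiettoluwweide/: /tt/ is a geminate; the first /t/ deletes. /ww/ is a geminate; the first /w/ deletes. → [xietoluweide].
/prummaoxxoxxito/: /mm/ is a geminate; the first /m/ deletes. /xx/ is a geminate; the first /x/ deletes. /xx/ is a geminate; the first /x/ deletes. → [prumaoxoxito].
/xaonneejjavaugihh/: /nn/ is a geminate; the first /n/ deletes. /jj/ is a geminate; the first /j/ deletes. /hh/ is a geminate; the first /h/ deletes. → [xaoneejavaugih].
/tehehuguuttaulli/: /tt/ is a geminate; the first /t/ deletes. /ll/ is a geminate; the first /l/ deletes. → [tehehuguutauli].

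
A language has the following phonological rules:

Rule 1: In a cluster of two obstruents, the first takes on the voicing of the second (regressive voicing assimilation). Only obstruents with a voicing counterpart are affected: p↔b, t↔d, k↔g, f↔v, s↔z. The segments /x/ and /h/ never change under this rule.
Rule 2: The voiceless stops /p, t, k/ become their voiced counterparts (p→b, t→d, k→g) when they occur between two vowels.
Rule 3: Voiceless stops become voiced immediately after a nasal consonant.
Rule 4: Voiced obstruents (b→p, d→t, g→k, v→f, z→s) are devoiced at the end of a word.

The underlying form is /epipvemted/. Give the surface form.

Rule 1 (regressive voicing assimilation): /p/ precedes the voiced obstruent /v/, so it voices to [b] by assimilation. /epipvemted/ → epibvemted.
Rule 2 (intervocalic voicing): /p/ is a voiceless stop between vowels /e/ and /i/, so it voices to [b]. /epibvemted/ → ebibvemted.
Rule 3 (post-nasal voicing): /t/ is a voiceless stop immediately after the nasal /m/, so it voices to [d]. /ebibvemted/ → ebibvemded.
Rule 4 (final devoicing): /d/ is a voiced obstruent in word-final position, so it devoices to [t]. /ebibvemded/ → ebibvemdet.

ebibvemdet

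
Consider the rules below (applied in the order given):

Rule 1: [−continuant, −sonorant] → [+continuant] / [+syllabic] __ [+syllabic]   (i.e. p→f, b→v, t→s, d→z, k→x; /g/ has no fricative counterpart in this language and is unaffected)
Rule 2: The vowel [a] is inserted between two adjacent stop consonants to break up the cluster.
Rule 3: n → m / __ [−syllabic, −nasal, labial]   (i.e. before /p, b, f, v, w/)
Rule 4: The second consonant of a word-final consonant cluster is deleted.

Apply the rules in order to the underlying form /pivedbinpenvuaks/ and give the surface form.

Rule 1 (intervocalic spirantization): no segment meets the environment; /pivedbinpenvuaks/ is unchanged.
Rule 2 (stop-cluster a-epenthesis): /d/ and /b/ form a stop–stop cluster, so [a] is inserted between them. /pivedbinpenvuaks/ → pivedabinpenvuaks.
Rule 3 (nasal place assimilation): /n/ precedes the labial consonant /p/, so it assimilates in place to [m]. /n/ precedes the labial consonant /v/, so it assimilates in place to [m]. /pivedabinpenvuaks/ → pivedabimpemvuaks.
Rule 4 (final cluster simplification): /s/ is the second consonant of a word-final cluster /ks/, so it deletes. /pivedabimpemvuaks/ → pivedabimpemvuak.

pivedabimpemvuak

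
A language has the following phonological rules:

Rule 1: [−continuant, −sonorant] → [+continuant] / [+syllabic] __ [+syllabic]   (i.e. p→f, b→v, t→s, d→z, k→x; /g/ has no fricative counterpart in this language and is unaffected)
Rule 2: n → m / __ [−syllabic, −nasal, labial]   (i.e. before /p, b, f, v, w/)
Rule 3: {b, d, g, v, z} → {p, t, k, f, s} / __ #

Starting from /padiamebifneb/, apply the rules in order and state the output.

paziamevifnep

Rule 1 (intervocalic spirantization): /d/ is a stop between vowels /a/ and /i/, so it spirantizes to the fricative [z]. /b/ is a stop between vowels /e/ and /i/, so it spirantizes to the fricative [v]. /padiamebifneb/ → paziamevifneb.
Rule 2 (nasal place assimilation): no segment meets the environment; /paziamevifneb/ is unchanged.
Rule 3 (final devoicing): /b/ is a voiced obstruent in word-final position, so it devoices to [p]. /paziamevifneb/ → paziamevifnep.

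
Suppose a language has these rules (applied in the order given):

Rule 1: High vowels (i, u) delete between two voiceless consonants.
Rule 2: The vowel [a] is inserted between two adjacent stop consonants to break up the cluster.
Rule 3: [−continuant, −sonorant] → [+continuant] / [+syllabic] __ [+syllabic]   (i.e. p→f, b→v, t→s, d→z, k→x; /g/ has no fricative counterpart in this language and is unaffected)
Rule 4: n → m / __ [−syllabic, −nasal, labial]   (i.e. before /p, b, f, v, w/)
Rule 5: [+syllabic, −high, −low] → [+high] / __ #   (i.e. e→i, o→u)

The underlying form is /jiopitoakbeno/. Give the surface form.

jiofasoaxavenu

Rule 1 (high vowel syncope): /i/ is a high vowel flanked by voiceless consonants /p/ and /t/, so it deletes. /jiopitoakbeno/ → jioptoakbeno.
Rule 2 (stop-cluster a-epenthesis): /p/ and /t/ form a stop–stop cluster, so [a] is inserted between them. /k/ and /b/ form a stop–stop cluster, so [a] is inserted between them. /jioptoakbeno/ → jiopatoakabeno.
Rule 3 (intervocalic spirantization): /p/ is a stop between vowels /o/ and /a/, so it spirantizes to the fricative [f]. /t/ is a stop between vowels /a/ and /o/, so it spirantizes to the fricative [s]. /k/ is a stop between vowels /a/ and /a/, so it spirantizes to the fricative [x]. /b/ is a stop between vowels /a/ and /e/, so it spirantizes to the fricative [v]. /jiopatoakabeno/ → jiofasoaxaveno.
Rule 4 (nasal place assimilation): no segment meets the environment; /jiofasoaxaveno/ is unchanged.
Rule 5 (final vowel raising): /o/ is a mid vowel in word-final position, so it raises to [u]. /jiofasoaxaveno/ → jiofasoaxavenu.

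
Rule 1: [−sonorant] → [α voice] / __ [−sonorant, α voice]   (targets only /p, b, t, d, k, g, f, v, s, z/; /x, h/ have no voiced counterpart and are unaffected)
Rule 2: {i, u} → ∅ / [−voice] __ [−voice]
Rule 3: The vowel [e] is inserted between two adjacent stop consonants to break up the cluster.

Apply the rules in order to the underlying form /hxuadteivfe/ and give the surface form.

hxuateteiffe

Rule 1 (regressive voicing assimilation): /d/ precedes the voiceless obstruent /t/, so it devoices to [t] by assimilation. /v/ precedes the voiceless obstruent /f/, so it devoices to [f] by assimilation. /hxuadteivfe/ → hxuatteiffe.
Rule 2 (high vowel syncope): no segment meets the environment; /hxuatteiffe/ is unchanged.
Rule 3 (stop-cluster e-epenthesis): /t/ and /t/ form a stop–stop cluster, so [e] is inserted between them. /hxuatteiffe/ → hxuateteiffe.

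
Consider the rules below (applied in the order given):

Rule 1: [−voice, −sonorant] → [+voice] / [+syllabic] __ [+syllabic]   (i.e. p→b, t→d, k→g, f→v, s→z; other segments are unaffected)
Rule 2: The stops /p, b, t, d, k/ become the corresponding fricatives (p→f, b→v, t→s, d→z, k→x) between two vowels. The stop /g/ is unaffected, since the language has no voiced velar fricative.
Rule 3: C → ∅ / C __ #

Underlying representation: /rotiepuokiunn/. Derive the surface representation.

rozievuogiun

Rule 1 (intervocalic voicing): /t/ is a voiceless obstruent between vowels /o/ and /i/, so it voices to [d]. /p/ is a voiceless obstruent between vowels /e/ and /u/, so it voices to [b]. /k/ is a voiceless obstruent between vowels /o/ and /i/, so it voices to [g]. /rotiepuokiunn/ → rodiebuogiunn.
Rule 2 (intervocalic spirantization): /d/ is a stop between vowels /o/ and /i/, so it spirantizes to the fricative [z]. /b/ is a stop between vowels /e/ and /u/, so it spirantizes to the fricative [v]. /rodiebuogiunn/ → rozievuogiunn.
Rule 3 (final cluster simplification): /n/ is the second consonant of a word-final cluster /nn/, so it deletes. /rozievuogiunn/ → rozievuogiun.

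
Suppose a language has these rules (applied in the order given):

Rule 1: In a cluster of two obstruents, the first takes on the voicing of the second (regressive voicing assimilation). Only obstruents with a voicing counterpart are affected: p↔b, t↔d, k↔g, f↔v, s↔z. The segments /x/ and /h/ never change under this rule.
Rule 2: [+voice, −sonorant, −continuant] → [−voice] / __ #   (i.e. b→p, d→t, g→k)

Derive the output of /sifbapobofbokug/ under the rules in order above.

Rule 1 (regressive voicing assimilation): /f/ precedes the voiced obstruent /b/, so it voices to [v] by assimilation. /f/ precedes the voiced obstruent /b/, so it voices to [v] by assimilation. /sifbapobofbokug/ → sivbapobovbokug.
Rule 2 (final devoicing): /g/ is a voiced stop in word-final position, so it devoices to [k]. /sivbapobovbokug/ → sivbapobovbokuk.

sivbapobovbokuk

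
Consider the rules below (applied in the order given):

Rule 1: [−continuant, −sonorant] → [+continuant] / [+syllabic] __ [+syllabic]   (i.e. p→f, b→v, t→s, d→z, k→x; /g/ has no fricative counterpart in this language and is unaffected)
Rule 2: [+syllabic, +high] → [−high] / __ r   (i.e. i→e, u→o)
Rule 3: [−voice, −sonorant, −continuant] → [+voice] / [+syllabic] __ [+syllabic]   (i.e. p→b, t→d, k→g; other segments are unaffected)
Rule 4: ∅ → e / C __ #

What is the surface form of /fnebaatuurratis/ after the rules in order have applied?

fnevaasuorrasise

Rule 1 (intervocalic spirantization): /b/ is a stop between vowels /e/ and /a/, so it spirantizes to the fricative [v]. /t/ is a stop between vowels /a/ and /u/, so it spirantizes to the fricative [s]. /t/ is a stop between vowels /a/ and /i/, so it spirantizes to the fricative [s]. /fnebaatuurratis/ → fnevaasuurrasis.
Rule 2 (pre-rhotic lowering): /u/ is a high vowel immediately before /r/, so it lowers to [o]. /fnevaasuurrasis/ → fnevaasuorrasis.
Rule 3 (intervocalic voicing): no segment meets the environment; /fnevaasuorrasis/ is unchanged.
Rule 4 (final e-epenthesis): the form ends in the consonant /s/, so [e] is inserted word-finally. /fnevaasuorrasis/ → fnevaasuorrasise.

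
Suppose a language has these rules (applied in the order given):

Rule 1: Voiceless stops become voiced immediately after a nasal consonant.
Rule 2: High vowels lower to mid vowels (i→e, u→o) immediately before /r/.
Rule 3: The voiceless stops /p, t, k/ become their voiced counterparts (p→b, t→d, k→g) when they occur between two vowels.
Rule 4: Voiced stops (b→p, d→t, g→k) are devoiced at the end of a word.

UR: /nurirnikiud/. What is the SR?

Rule 1 (post-nasal voicing): no segment meets the environment; /nurirnikiud/ is unchanged.
Rule 2 (pre-rhotic lowering): /u/ is a high vowel immediately before /r/, so it lowers to [o]. /i/ is a high vowel immediately before /r/, so it lowers to [e]. /nurirnikiud/ → norernikiud.
Rule 3 (intervocalic voicing): /k/ is a voiceless stop between vowels /i/ and /i/, so it voices to [g]. /norernikiud/ → norernigiud.
Rule 4 (final devoicing): /d/ is a voiced stop in word-final position, so it devoices to [t]. /norernigiud/ → norernigiut.

norernigiut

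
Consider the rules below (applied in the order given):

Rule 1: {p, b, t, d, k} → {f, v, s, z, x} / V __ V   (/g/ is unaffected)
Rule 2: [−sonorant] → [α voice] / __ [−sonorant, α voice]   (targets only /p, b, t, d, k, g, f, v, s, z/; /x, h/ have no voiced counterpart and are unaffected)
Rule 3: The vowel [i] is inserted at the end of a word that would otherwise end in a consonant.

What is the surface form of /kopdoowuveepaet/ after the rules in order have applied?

Rule 1 (intervocalic spirantization): /p/ is a stop between vowels /e/ and /a/, so it spirantizes to the fricative [f]. /kopdoowuveepaet/ → kopdoowuveefaet.
Rule 2 (regressive voicing assimilation): /p/ precedes the voiced obstruent /d/, so it voices to [b] by assimilation. /kopdoowuveefaet/ → kobdoowuveefaet.
Rule 3 (final i-epenthesis): the form ends in the consonant /t/, so [i] is inserted word-finally. /kobdoowuveefaet/ → kobdoowuveefaeti.

kobdoowuveefaeti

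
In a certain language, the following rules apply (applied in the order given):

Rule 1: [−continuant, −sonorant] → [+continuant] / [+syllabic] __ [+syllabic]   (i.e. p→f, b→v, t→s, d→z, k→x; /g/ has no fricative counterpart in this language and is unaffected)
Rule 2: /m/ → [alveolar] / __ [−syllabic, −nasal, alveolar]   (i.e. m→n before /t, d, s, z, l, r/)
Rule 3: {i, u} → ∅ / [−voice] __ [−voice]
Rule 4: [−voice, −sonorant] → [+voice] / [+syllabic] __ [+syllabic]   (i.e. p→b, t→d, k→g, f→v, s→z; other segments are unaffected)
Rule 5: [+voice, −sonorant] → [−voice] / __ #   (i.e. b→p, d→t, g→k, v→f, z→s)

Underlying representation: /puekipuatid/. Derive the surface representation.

Rule 1 (intervocalic spirantization): /k/ is a stop between vowels /e/ and /i/, so it spirantizes to the fricative [x]. /p/ is a stop between vowels /i/ and /u/, so it spirantizes to the fricative [f]. /t/ is a stop between vowels /a/ and /i/, so it spirantizes to the fricative [s]. /puekipuatid/ → puexifuasid.
Rule 2 (nasal place assimilation): no segment meets the environment; /puexifuasid/ is unchanged.
Rule 3 (high vowel syncope): /i/ is a high vowel flanked by voiceless consonants /x/ and /f/, so it deletes. /puexifuasid/ → puexfuasid.
Rule 4 (intervocalic voicing): /s/ is a voiceless obstruent between vowels /a/ and /i/, so it voices to [z]. /puexfuasid/ → puexfuazid.
Rule 5 (final devoicing): /d/ is a voiced obstruent in word-final position, so it devoices to [t]. /puexfuazid/ → puexfuazit.

puexfuazit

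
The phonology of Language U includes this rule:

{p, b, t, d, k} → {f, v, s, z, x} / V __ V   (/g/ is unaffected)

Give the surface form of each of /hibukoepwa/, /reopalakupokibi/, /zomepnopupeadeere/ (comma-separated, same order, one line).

hivuxoepwa, reofalaxufoxivi, zomepnofufeazeere

/hibukoepwa/: /b/ is a stop between vowels /i/ and /u/, so it spirantizes to the fricative [v]. /k/ is a stop between vowels /u/ and /o/, so it spirantizes to the fricative [x]. → [hivuxoepwa].
/reopalakupokibi/: /p/ is a stop between vowels /o/ and /a/, so it spirantizes to the fricative [f]. /k/ is a stop between vowels /a/ and /u/, so it spirantizes to the fricative [x]. /p/ is a stop between vowels /u/ and /o/, so it spirantizes to the fricative [f]. /k/ is a stop between vowels /o/ and /i/, so it spirantizes to the fricative [x]. /b/ is a stop between vowels /i/ and /i/, so it spirantizes to the fricative [v]. → [reofalaxufoxivi].
/zomepnopupeadeere/: /p/ is a stop between vowels /o/ and /u/, so it spirantizes to the fricative [f]. /p/ is a stop between vowels /u/ and /e/, so it spirantizes to the fricative [f]. /d/ is a stop between vowels /a/ and /e/, so it spirantizes to the fricative [z]. → [zomepnofufeazeere].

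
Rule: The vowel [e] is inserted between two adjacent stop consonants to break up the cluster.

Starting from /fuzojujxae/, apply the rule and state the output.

No segment of /fuzojujxae/ meets the structural description of the rule, so the form surfaces unchanged.

fuzojujxae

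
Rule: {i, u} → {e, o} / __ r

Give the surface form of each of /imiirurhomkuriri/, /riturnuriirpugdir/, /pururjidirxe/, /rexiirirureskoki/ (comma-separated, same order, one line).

imierorhomkoreri, ritornorierpugder, pororjiderxe, rexiereroreskoki

/imiirurhomkuriri/: /i/ is a high vowel immediately before /r/, so it lowers to [e]. /u/ is a high vowel immediately before /r/, so it lowers to [o]. /u/ is a high vowel immediately before /r/, so it lowers to [o]. /i/ is a high vowel immediately before /r/, so it lowers to [e]. → [imierorhomkoreri].
/riturnuriirpugdir/: /u/ is a high vowel immediately before /r/, so it lowers to [o]. /u/ is a high vowel immediately before /r/, so it lowers to [o]. /i/ is a high vowel immediately before /r/, so it lowers to [e]. /i/ is a high vowel immediately before /r/, so it lowers to [e]. → [ritornorierpugder].
/pururjidirxe/: /u/ is a high vowel immediately before /r/, so it lowers to [o]. /u/ is a high vowel immediately before /r/, so it lowers to [o]. /i/ is a high vowel immediately before /r/, so it lowers to [e]. → [pororjiderxe].
/rexiirirureskoki/: /i/ is a high vowel immediately before /r/, so it lowers to [e]. /i/ is a high vowel immediately before /r/, so it lowers to [e]. /u/ is a high vowel immediately before /r/, so it lowers to [o]. → [rexiereroreskoki].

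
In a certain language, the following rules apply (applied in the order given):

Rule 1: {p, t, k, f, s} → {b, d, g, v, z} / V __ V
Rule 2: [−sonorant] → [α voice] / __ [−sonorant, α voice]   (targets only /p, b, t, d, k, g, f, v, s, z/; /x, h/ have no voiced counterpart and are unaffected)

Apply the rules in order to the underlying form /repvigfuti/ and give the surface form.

rebvikfudi

Rule 1 (intervocalic voicing): /t/ is a voiceless obstruent between vowels /u/ and /i/, so it voices to [d]. /repvigfuti/ → repvigfudi.
Rule 2 (regressive voicing assimilation): /p/ precedes the voiced obstruent /v/, so it voices to [b] by assimilation. /g/ precedes the voiceless obstruent /f/, so it devoices to [k] by assimilation. /repvigfudi/ → rebvikfudi.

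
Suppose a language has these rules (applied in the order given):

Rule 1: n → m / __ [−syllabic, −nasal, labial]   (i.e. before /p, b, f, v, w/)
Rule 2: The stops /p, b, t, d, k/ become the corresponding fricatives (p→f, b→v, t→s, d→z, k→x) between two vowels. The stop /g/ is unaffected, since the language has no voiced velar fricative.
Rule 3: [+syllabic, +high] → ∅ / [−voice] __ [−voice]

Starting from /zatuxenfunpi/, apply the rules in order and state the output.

Rule 1 (nasal place assimilation): /n/ precedes the labial consonant /f/, so it assimilates in place to [m]. /n/ precedes the labial consonant /p/, so it assimilates in place to [m]. /zatuxenfunpi/ → zatuxemfumpi.
Rule 2 (intervocalic spirantization): /t/ is a stop between vowels /a/ and /u/, so it spirantizes to the fricative [s]. /zatuxemfumpi/ → zasuxemfumpi.
Rule 3 (high vowel syncope): /u/ is a high vowel flanked by voiceless consonants /s/ and /x/, so it deletes. /zasuxemfumpi/ → zasxemfumpi.

zasxemfumpi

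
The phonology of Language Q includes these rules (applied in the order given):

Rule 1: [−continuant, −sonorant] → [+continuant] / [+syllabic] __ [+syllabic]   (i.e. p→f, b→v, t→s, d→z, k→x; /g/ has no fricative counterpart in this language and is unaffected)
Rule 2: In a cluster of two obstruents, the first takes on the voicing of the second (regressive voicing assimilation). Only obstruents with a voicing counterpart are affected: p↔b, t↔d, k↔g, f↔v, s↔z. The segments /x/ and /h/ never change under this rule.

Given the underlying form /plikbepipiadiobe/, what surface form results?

pligbefifiaziove

Rule 1 (intervocalic spirantization): /p/ is a stop between vowels /e/ and /i/, so it spirantizes to the fricative [f]. /p/ is a stop between vowels /i/ and /i/, so it spirantizes to the fricative [f]. /d/ is a stop between vowels /a/ and /i/, so it spirantizes to the fricative [z]. /b/ is a stop between vowels /o/ and /e/, so it spirantizes to the fricative [v]. /plikbepipiadiobe/ → plikbefifiaziove.
Rule 2 (regressive voicing assimilation): /k/ precedes the voiced obstruent /b/, so it voices to [g] by assimilation. /plikbefifiaziove/ → pligbefifiaziove.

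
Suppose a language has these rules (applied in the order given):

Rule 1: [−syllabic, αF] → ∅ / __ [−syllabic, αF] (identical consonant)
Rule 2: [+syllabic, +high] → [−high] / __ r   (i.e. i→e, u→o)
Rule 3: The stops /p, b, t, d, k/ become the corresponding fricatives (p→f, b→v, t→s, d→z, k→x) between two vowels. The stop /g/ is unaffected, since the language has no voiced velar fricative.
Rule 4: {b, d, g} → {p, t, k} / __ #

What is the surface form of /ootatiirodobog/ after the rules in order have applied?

oosasierozovok

Rule 1 (degemination): no segment meets the environment; /ootatiirodobog/ is unchanged.
Rule 2 (pre-rhotic lowering): /i/ is a high vowel immediately before /r/, so it lowers to [e]. /ootatiirodobog/ → ootatierodobog.
Rule 3 (intervocalic spirantization): /t/ is a stop between vowels /o/ and /a/, so it spirantizes to the fricative [s]. /t/ is a stop between vowels /a/ and /i/, so it spirantizes to the fricative [s]. /d/ is a stop between vowels /o/ and /o/, so it spirantizes to the fricative [z]. /b/ is a stop between vowels /o/ and /o/, so it spirantizes to the fricative [v]. /ootatierodobog/ → oosasierozovog.
Rule 4 (final devoicing): /g/ is a voiced stop in word-final position, so it devoices to [k]. /oosasierozovog/ → oosasierozovok.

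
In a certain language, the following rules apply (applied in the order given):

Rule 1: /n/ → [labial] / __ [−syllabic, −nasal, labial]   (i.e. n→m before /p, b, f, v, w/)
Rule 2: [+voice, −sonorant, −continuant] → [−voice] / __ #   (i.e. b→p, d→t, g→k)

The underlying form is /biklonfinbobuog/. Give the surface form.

biklomfimbobuok

Rule 1 (nasal place assimilation): /n/ precedes the labial consonant /f/, so it assimilates in place to [m]. /n/ precedes the labial consonant /b/, so it assimilates in place to [m]. /biklonfinbobuog/ → biklomfimbobuog.
Rule 2 (final devoicing): /g/ is a voiced stop in word-final position, so it devoices to [k]. /biklomfimbobuog/ → biklomfimbobuok.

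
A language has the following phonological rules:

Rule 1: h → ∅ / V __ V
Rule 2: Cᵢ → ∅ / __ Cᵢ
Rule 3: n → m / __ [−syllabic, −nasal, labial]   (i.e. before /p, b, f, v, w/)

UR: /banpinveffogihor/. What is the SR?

Rule 1 (intervocalic h-deletion): /h/ occurs between vowels /i/ and /o/, so it deletes. /banpinveffogihor/ → banpinveffogior.
Rule 2 (degemination): /ff/ is a geminate; the first /f/ deletes. /banpinveffogior/ → banpinvefogior.
Rule 3 (nasal place assimilation): /n/ precedes the labial consonant /p/, so it assimilates in place to [m]. /n/ precedes the labial consonant /v/, so it assimilates in place to [m]. /banpinvefogior/ → bampimvefogior.

bampimvefogior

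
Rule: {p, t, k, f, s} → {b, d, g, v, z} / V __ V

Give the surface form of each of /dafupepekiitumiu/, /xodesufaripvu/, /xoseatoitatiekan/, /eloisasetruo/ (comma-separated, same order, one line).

/dafupepekiitumiu/: /f/ is a voiceless obstruent between vowels /a/ and /u/, so it voices to [v]. /p/ is a voiceless obstruent between vowels /u/ and /e/, so it voices to [b]. /p/ is a voiceless obstruent between vowels /e/ and /e/, so it voices to [b]. /k/ is a voiceless obstruent between vowels /e/ and /i/, so it voices to [g]. /t/ is a voiceless obstruent between vowels /i/ and /u/, so it voices to [d]. → [davubebegiidumiu].
/xodesufaripvu/: /s/ is a voiceless obstruent between vowels /e/ and /u/, so it voices to [z]. /f/ is a voiceless obstruent between vowels /u/ and /a/, so it voices to [v]. → [xodezuvaripvu].
/xoseatoitatiekan/: /s/ is a voiceless obstruent between vowels /o/ and /e/, so it voices to [z]. /t/ is a voiceless obstruent between vowels /a/ and /o/, so it voices to [d]. /t/ is a voiceless obstruent between vowels /i/ and /a/, so it voices to [d]. /t/ is a voiceless obstruent between vowels /a/ and /i/, so it voices to [d]. /k/ is a voiceless obstruent between vowels /e/ and /a/, so it voices to [g]. → [xozeadoidadiegan].
/eloisasetruo/: /s/ is a voiceless obstruent between vowels /i/ and /a/, so it voices to [z]. /s/ is a voiceless obstruent between vowels /a/ and /e/, so it voices to [z]. → [eloizazetruo].

davubebegiidumiu, xodezuvaripvu, xozeadoidadiegan, eloizazetruo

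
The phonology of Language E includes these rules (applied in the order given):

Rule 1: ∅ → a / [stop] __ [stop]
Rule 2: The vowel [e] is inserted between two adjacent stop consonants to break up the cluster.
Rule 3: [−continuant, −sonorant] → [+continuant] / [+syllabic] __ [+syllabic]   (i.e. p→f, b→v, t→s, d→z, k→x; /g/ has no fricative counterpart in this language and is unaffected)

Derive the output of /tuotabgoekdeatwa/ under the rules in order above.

Rule 1 (stop-cluster a-epenthesis): /b/ and /g/ form a stop–stop cluster, so [a] is inserted between them. /k/ and /d/ form a stop–stop cluster, so [a] is inserted between them. /tuotabgoekdeatwa/ → tuotabagoekadeatwa.
Rule 2 (stop-cluster e-epenthesis): no segment meets the environment; /tuotabagoekadeatwa/ is unchanged.
Rule 3 (intervocalic spirantization): /t/ is a stop between vowels /o/ and /a/, so it spirantizes to the fricative [s]. /b/ is a stop between vowels /a/ and /a/, so it spirantizes to the fricative [v]. /k/ is a stop between vowels /e/ and /a/, so it spirantizes to the fricative [x]. /d/ is a stop between vowels /a/ and /e/, so it spirantizes to the fricative [z]. /tuotabagoekadeatwa/ → tuosavagoexazeatwa.

tuosavagoexazeatwa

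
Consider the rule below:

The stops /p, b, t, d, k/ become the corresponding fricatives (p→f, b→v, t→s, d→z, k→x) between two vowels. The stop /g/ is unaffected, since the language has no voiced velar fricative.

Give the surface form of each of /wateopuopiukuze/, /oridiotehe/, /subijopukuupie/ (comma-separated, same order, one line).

/wateopuopiukuze/: /t/ is a stop between vowels /a/ and /e/, so it spirantizes to the fricative [s]. /p/ is a stop between vowels /o/ and /u/, so it spirantizes to the fricative [f]. /p/ is a stop between vowels /o/ and /i/, so it spirantizes to the fricative [f]. /k/ is a stop between vowels /u/ and /u/, so it spirantizes to the fricative [x]. → [waseofuofiuxuze].
/oridiotehe/: /d/ is a stop between vowels /i/ and /i/, so it spirantizes to the fricative [z]. /t/ is a stop between vowels /o/ and /e/, so it spirantizes to the fricative [s]. → [oriziosehe].
/subijopukuupie/: /b/ is a stop between vowels /u/ and /i/, so it spirantizes to the fricative [v]. /p/ is a stop between vowels /o/ and /u/, so it spirantizes to the fricative [f]. /k/ is a stop between vowels /u/ and /u/, so it spirantizes to the fricative [x]. /p/ is a stop between vowels /u/ and /i/, so it spirantizes to the fricative [f]. → [suvijofuxuufie].

waseofuofiuxuze, oriziosehe, suvijofuxuufie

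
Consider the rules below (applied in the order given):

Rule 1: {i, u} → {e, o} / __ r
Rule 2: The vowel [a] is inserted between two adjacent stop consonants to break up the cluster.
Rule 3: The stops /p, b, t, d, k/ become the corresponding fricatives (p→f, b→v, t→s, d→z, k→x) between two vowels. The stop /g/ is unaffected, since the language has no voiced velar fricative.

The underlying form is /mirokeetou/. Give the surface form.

Rule 1 (pre-rhotic lowering): /i/ is a high vowel immediately before /r/, so it lowers to [e]. /mirokeetou/ → merokeetou.
Rule 2 (stop-cluster a-epenthesis): no segment meets the environment; /merokeetou/ is unchanged.
Rule 3 (intervocalic spirantization): /k/ is a stop between vowels /o/ and /e/, so it spirantizes to the fricative [x]. /t/ is a stop between vowels /e/ and /o/, so it spirantizes to the fricative [s]. /merokeetou/ → meroxeesou.

meroxeesou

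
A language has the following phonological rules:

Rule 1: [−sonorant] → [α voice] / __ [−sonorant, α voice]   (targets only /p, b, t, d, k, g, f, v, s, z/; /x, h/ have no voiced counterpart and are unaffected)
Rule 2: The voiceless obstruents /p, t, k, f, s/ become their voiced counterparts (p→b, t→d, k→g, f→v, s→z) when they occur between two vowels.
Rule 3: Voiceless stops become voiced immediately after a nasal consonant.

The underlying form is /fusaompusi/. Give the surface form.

fuzaombuzi

Rule 1 (regressive voicing assimilation): no segment meets the environment; /fusaompusi/ is unchanged.
Rule 2 (intervocalic voicing): /s/ is a voiceless obstruent between vowels /u/ and /a/, so it voices to [z]. /s/ is a voiceless obstruent between vowels /u/ and /i/, so it voices to [z]. /fusaompusi/ → fuzaompuzi.
Rule 3 (post-nasal voicing): /p/ is a voiceless stop immediately after the nasal /m/, so it voices to [b]. /fuzaompuzi/ → fuzaombuzi.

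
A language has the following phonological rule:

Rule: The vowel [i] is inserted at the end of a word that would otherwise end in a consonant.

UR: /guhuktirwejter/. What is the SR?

the form ends in the consonant /r/, so [i] is inserted word-finally.
Surface form: [guhuktirwejteri].

guhuktirwejteri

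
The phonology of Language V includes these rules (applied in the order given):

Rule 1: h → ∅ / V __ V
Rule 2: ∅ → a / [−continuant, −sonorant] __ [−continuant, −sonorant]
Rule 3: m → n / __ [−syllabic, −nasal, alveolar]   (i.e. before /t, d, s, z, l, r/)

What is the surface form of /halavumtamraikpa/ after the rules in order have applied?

halavuntanraikapa

Rule 1 (intervocalic h-deletion): no segment meets the environment; /halavumtamraikpa/ is unchanged.
Rule 2 (stop-cluster a-epenthesis): /k/ and /p/ form a stop–stop cluster, so [a] is inserted between them. /halavumtamraikpa/ → halavumtamraikapa.
Rule 3 (nasal place assimilation): /m/ precedes the alveolar consonant /t/, so it assimilates in place to [n]. /m/ precedes the alveolar consonant /r/, so it assimilates in place to [n]. /halavumtamraikapa/ → halavuntanraikapa.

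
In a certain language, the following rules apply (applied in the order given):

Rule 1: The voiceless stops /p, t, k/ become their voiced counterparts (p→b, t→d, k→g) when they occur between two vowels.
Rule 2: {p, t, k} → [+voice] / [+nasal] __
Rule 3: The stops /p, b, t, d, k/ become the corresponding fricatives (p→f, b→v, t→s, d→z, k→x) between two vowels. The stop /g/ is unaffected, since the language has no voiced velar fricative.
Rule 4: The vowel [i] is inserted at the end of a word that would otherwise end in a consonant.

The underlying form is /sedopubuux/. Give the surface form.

sezovuvuuxi

Rule 1 (intervocalic voicing): /p/ is a voiceless stop between vowels /o/ and /u/, so it voices to [b]. /sedopubuux/ → sedobubuux.
Rule 2 (post-nasal voicing): no segment meets the environment; /sedobubuux/ is unchanged.
Rule 3 (intervocalic spirantization): /d/ is a stop between vowels /e/ and /o/, so it spirantizes to the fricative [z]. /b/ is a stop between vowels /o/ and /u/, so it spirantizes to the fricative [v]. /b/ is a stop between vowels /u/ and /u/, so it spirantizes to the fricative [v]. /sedobubuux/ → sezovuvuux.
Rule 4 (final i-epenthesis): the form ends in the consonant /x/, so [i] is inserted word-finally. /sezovuvuux/ → sezovuvuuxi.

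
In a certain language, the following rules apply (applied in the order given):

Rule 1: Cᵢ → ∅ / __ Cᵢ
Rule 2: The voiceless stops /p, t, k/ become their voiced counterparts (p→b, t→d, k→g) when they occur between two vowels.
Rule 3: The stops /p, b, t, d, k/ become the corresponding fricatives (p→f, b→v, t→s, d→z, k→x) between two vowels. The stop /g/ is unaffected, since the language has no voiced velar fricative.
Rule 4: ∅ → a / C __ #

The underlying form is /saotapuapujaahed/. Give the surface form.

saozavuavujaaheda

Rule 1 (degemination): no segment meets the environment; /saotapuapujaahed/ is unchanged.
Rule 2 (intervocalic voicing): /t/ is a voiceless stop between vowels /o/ and /a/, so it voices to [d]. /p/ is a voiceless stop between vowels /a/ and /u/, so it voices to [b]. /p/ is a voiceless stop between vowels /a/ and /u/, so it voices to [b]. /saotapuapujaahed/ → saodabuabujaahed.
Rule 3 (intervocalic spirantization): /d/ is a stop between vowels /o/ and /a/, so it spirantizes to the fricative [z]. /b/ is a stop between vowels /a/ and /u/, so it spirantizes to the fricative [v]. /b/ is a stop between vowels /a/ and /u/, so it spirantizes to the fricative [v]. /saodabuabujaahed/ → saozavuavujaahed.
Rule 4 (final a-epenthesis): the form ends in the consonant /d/, so [a] is inserted word-finally. /saozavuavujaahed/ → saozavuavujaaheda.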